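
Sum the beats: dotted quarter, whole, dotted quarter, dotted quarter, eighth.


Step by step:
Beat values:
  dotted quarter = 1.5 beats
  whole = 4 beats
  dotted quarter = 1.5 beats
  dotted quarter = 1.5 beats
  eighth = 0.5 beats
Sum = 1.5 + 4 + 1.5 + 1.5 + 0.5
= 9 beats


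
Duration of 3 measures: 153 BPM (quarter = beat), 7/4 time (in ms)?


Step by step:
Quarter-note beat duration = 60000 / 153 ms
Beats per measure (7/4) = 7
One measure = 7 × 60000 / 153 = 420000 / 153 ms
3 measures = 3 × 420000 / 153 = 1260000 / 153
= 8235.3 ms


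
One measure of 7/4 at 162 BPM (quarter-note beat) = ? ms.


Reasoning:
Quarter-note beat duration = 60000 / 162 ms
Beats per measure (7/4) = 7
One measure = 7 × 60000 / 162 = 420000 / 162 ms
= 2592.6 ms


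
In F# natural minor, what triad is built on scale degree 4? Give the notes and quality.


F# natural minor scale: F# G# A B C# D E
Diatonic triad on degree 4 stacks scale notes 4, 6, 1: B D F#
B→D = 3 semitones; B→F# = 7 semitones → minor triad
= B D F# (minor)


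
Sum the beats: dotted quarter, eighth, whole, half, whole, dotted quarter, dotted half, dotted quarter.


Beat values:
  dotted quarter = 1.5 beats
  eighth = 0.5 beats
  whole = 4 beats
  half = 2 beats
  whole = 4 beats
  dotted quarter = 1.5 beats
  dotted half = 3 beats
  dotted quarter = 1.5 beats
Sum = 1.5 + 0.5 + 4 + 2 + 4 + 1.5 + 3 + 1.5
= 18 beats


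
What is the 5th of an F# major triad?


Reasoning:
Major triad = root + major 3rd (4 semitones) + perfect 5th (7 semitones)
A triad on F# stacks thirds, so the chord tones use letter names F-A-C
Root: F#
Major 3rd above F#: A#
Perfect 5th above F#: C#
The 5th = C#


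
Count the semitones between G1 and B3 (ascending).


Working:
Absolute semitone position = octave×12 + chromatic position
G1: 1×12 + 7 = 19
B3: 3×12 + 11 = 47
Difference = 47 - 19 = 28
= 28 semitones


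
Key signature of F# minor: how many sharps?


Step by step:
Sharp minor keys follow the circle of fifths: A(0), E(1), B(2), F#(3), C#(4), G#(5), D#(6), A#(7)
F# minor has 3 sharps
Order of sharps: F# C# G# D# A# E# B# → first 3: F#, C#, G#
= 3 sharps


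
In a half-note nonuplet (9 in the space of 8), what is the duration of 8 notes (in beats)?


Working:
Nonuplet: 9 notes occupy the space of 8 half notes
Space = 8 × 2 = 16 beats
Each nonuplet note = 16 / 9 = 16/9 beats
8 notes = 8 × 16/9 = 128/9
= 128/9 beats


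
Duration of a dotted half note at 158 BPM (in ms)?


Solution.
One quarter-note beat = 60000 / BPM = 60000 / 158 ms
Dotted half note = 3 × quarter note
Duration = 3 × 60000 / 158 = 180000 / 158
= 1139.2 ms


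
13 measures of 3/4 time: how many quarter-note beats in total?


Time signature 3/4: the bottom number 4 means the quarter note gets one count
The top number 3 means 3 quarter-note beats per measure
Total = 3 × 13 measures
= 39 quarter-note beats


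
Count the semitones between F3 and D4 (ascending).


Let's work it out.
Absolute semitone position = octave×12 + chromatic position
F3: 3×12 + 5 = 41
D4: 4×12 + 2 = 50
Difference = 50 - 41 = 9
= 9 semitones


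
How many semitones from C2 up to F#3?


Solution.
Absolute semitone position = octave×12 + chromatic position
C2: 2×12 + 0 = 24
F#3: 3×12 + 6 = 42
Difference = 42 - 24 = 18
= 18 semitones


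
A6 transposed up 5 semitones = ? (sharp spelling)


Solution.
A6: chromatic position 9 in octave 6 → absolute = 6×12 + 9 = 81
Transpose up 5: 81 + 5 = 86
86 = 7×12 + 2 → D in octave 7
Result = D7


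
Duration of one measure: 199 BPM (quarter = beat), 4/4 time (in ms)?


Reasoning:
Quarter-note beat duration = 60000 / 199 ms
Beats per measure (4/4) = 4
One measure = 4 × 60000 / 199 = 240000 / 199 ms
= 1206.0 ms


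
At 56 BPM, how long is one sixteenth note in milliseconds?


Reasoning:
One quarter-note beat = 60000 / BPM = 60000 / 56 ms
Sixteenth note = 1/4 × quarter note
Duration = 1/4 × 60000 / 56 = 15000 / 56
= 267.9 ms


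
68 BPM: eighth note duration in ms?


Solution.
One quarter-note beat = 60000 / BPM = 60000 / 68 ms
Eighth note = 1/2 × quarter note
Duration = 1/2 × 60000 / 68 = 30000 / 68
= 441.2 ms


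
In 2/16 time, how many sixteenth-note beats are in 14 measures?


Let's work it out.
Time signature 2/16: the bottom number 16 means the sixteenth note gets one count
The top number 2 means 2 sixteenth-note beats per measure
Total = 2 × 14 measures
= 28 sixteenth-note beats


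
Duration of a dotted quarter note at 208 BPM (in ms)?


Solution.
One quarter-note beat = 60000 / BPM = 60000 / 208 ms
Dotted quarter note = 3/2 × quarter note
Duration = 3/2 × 60000 / 208 = 90000 / 208
= 432.7 ms


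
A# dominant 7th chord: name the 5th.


Working:
Dominant 7th chord = root + major 3rd + perfect 5th + minor 7th
Seventh chords stack in thirds, so the letter names are A-C-E-G
Root: A#
Major 3rd above A#: C##
Perfect 5th above A#: E#
Minor 7th above A#: G#
The 5th = E#


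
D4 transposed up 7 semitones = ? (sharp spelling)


D4: chromatic position 2 in octave 4 → absolute = 4×12 + 2 = 50
Transpose up 7: 50 + 7 = 57
57 = 4×12 + 9 → A in octave 4
Result = A4


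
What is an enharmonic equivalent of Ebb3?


Reasoning:
Enharmonic notes sound the same pitch but are spelled with different letter names
Ebb and D name the same pitch class
= D3


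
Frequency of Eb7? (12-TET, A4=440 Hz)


f = 440 × 2^(n/12) where n = semitones from A4
Eb7: 30 semitones from A4
f = 440 × 2^(30/12)
f = 2489.02 Hz


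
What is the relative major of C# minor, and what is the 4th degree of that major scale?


Solution.
The relative major shares the key signature and is a minor 3rd above the minor tonic
A minor 3rd above C# is E
→ relative major of C# minor is E major
E major scale: E F# G# A B C# D#
= E major; 4th degree = A


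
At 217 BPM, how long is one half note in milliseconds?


Solution.
One quarter-note beat = 60000 / BPM = 60000 / 217 ms
Half note = 2 × quarter note
Duration = 2 × 60000 / 217 = 120000 / 217
= 553.0 ms


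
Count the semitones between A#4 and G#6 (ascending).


Let's work it out.
Absolute semitone position = octave×12 + chromatic position
A#4: 4×12 + 10 = 58
G#6: 6×12 + 8 = 80
Difference = 80 - 58 = 22
= 22 semitones


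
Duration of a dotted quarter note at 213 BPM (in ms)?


Solution.
One quarter-note beat = 60000 / BPM = 60000 / 213 ms
Dotted quarter note = 3/2 × quarter note
Duration = 3/2 × 60000 / 213 = 90000 / 213
= 422.5 ms


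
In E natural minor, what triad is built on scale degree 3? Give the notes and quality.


Working:
E natural minor scale: E F# G A B C D
Diatonic triad on degree 3 stacks scale notes 3, 5, 7: G B D
G→B = 4 semitones; G→D = 7 semitones → major triad
= G B D (major)


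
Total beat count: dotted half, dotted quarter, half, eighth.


Reasoning:
Beat values:
  dotted half = 3 beats
  dotted quarter = 1.5 beats
  half = 2 beats
  eighth = 0.5 beats
Sum = 3 + 1.5 + 2 + 0.5
= 7 beats


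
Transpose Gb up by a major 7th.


Solution.
major 7th: 7 letter names, 11 semitones
Letter: G + 6 → F
Pitch: Gb + 11 semitones, spelled as an F → F
= F


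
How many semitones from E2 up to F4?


Solution.
Absolute semitone position = octave×12 + chromatic position
E2: 2×12 + 4 = 28
F4: 4×12 + 5 = 53
Difference = 53 - 28 = 25
= 25 semitones


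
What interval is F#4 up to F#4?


Letter names: F → F spans 1 letter name → a unison
Semitones: F#4 → F#4 = 0 half-steps
A unison of 0 semitones is a perfect unison
= perfect unison


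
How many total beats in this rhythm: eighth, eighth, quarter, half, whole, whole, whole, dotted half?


Beat values:
  eighth = 0.5 beats
  eighth = 0.5 beats
  quarter = 1 beat
  half = 2 beats
  whole = 4 beats
  whole = 4 beats
  whole = 4 beats
  dotted half = 3 beats
Sum = 0.5 + 0.5 + 1 + 2 + 4 + 4 + 4 + 3
= 19 beats


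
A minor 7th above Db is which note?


Let's work it out.
A 7th spans 7 letter names, so from D we land on C
A minor 7th = 10 semitones above Db
Spell C at that pitch: Cb
= Cb


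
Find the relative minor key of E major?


Reasoning:
The relative minor shares the major's key signature and starts on its 6th degree
6th degree = a major 6th above the tonic; a major 6th above E is C#
→ relative minor of E major is C# minor
= C# minor


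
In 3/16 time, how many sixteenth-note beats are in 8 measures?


Step by step:
Time signature 3/16: the bottom number 16 means the sixteenth note gets one count
The top number 3 means 3 sixteenth-note beats per measure
Total = 3 × 8 measures
= 24 sixteenth-note beats


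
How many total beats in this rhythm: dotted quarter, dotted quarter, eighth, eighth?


Working:
Beat values:
  dotted quarter = 1.5 beats
  dotted quarter = 1.5 beats
  eighth = 0.5 beats
  eighth = 0.5 beats
Sum = 1.5 + 1.5 + 0.5 + 0.5
= 4 beats


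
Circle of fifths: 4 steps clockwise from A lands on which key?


Each clockwise step on the circle of fifths moves up a perfect 5th
From A: A → E → B → F#/Gb → Db
= Db


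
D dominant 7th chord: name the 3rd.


Reasoning:
Dominant 7th chord = root + major 3rd + perfect 5th + minor 7th
Seventh chords stack in thirds, so the letter names are D-F-A-C
Root: D
Major 3rd above D: F#
Perfect 5th above D: A
Minor 7th above D: C
The 3rd = F#


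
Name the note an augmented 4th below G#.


Let's work it out.
A 4th spans 4 letter names, so from G we land on D
An augmented 4th = 6 semitones below G#
Spell D at that pitch: D
= D


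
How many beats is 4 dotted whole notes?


Base whole note = 4 beats
Dot 1 adds half the previous value: +2
One dotted whole = 4 + 2 = 6
4 of them = 4 × 6 = 24
= 24 beats


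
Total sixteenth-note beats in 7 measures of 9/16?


Time signature 9/16: the bottom number 16 means the sixteenth note gets one count
The top number 9 means 9 sixteenth-note beats per measure
Total = 9 × 7 measures
= 63 sixteenth-note beats


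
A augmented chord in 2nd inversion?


Root position: A C# E#
2nd inversion: move root and 3rd up an octave
Bass note: E#
Notes (bottom to top) = E# A C#


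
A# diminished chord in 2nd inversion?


Reasoning:
Root position: A# C# E
2nd inversion: move root and 3rd up an octave
Bass note: E
Notes (bottom to top) = E A# C#


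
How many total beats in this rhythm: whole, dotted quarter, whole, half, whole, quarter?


Working:
Beat values:
  whole = 4 beats
  dotted quarter = 1.5 beats
  whole = 4 beats
  half = 2 beats
  whole = 4 beats
  quarter = 1 beat
Sum = 4 + 1.5 + 4 + 2 + 4 + 1
= 16.5 beats


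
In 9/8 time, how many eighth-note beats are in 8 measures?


Time signature 9/8: the bottom number 8 means the eighth note gets one count
The top number 9 means 9 eighth-note beats per measure
Total = 9 × 8 measures
= 72 eighth-note beats


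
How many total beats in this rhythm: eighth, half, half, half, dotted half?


Solution.
Beat values:
  eighth = 0.5 beats
  half = 2 beats
  half = 2 beats
  half = 2 beats
  dotted half = 3 beats
Sum = 0.5 + 2 + 2 + 2 + 3
= 9.5 beats


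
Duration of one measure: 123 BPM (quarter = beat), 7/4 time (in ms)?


Quarter-note beat duration = 60000 / 123 ms
Beats per measure (7/4) = 7
One measure = 7 × 60000 / 123 = 420000 / 123 ms
= 3414.6 ms


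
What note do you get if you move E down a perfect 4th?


Solution.
perfect 4th: 4 letter names, 5 semitones
Letter: E - 3 → B
Pitch: E - 5 semitones, spelled as a B → B
= B


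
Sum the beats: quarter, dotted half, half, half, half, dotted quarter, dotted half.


Solution.
Beat values:
  quarter = 1 beat
  dotted half = 3 beats
  half = 2 beats
  half = 2 beats
  half = 2 beats
  dotted quarter = 1.5 beats
  dotted half = 3 beats
Sum = 1 + 3 + 2 + 2 + 2 + 1.5 + 3
= 14.5 beats


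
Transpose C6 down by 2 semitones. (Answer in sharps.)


C6: chromatic position 0 in octave 6 → absolute = 6×12 + 0 = 72
Transpose down 2: 72 - 2 = 70
70 = 5×12 + 10 → A# in octave 5
Result = A#5


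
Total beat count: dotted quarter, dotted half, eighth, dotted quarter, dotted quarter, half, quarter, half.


Solution.
Beat values:
  dotted quarter = 1.5 beats
  dotted half = 3 beats
  eighth = 0.5 beats
  dotted quarter = 1.5 beats
  dotted quarter = 1.5 beats
  half = 2 beats
  quarter = 1 beat
  half = 2 beats
Sum = 1.5 + 3 + 0.5 + 1.5 + 1.5 + 2 + 1 + 2
= 13 beats


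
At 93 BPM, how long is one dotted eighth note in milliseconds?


Working:
One quarter-note beat = 60000 / BPM = 60000 / 93 ms
Dotted eighth note = 3/4 × quarter note
Duration = 3/4 × 60000 / 93 = 45000 / 93
= 483.9 ms


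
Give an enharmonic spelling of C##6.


Enharmonic notes sound the same pitch but are spelled with different letter names
C## and D name the same pitch class
= D6


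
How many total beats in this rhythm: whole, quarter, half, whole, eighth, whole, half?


Working:
Beat values:
  whole = 4 beats
  quarter = 1 beat
  half = 2 beats
  whole = 4 beats
  eighth = 0.5 beats
  whole = 4 beats
  half = 2 beats
Sum = 4 + 1 + 2 + 4 + 0.5 + 4 + 2
= 17.5 beats


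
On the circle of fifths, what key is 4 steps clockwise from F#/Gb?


Each clockwise step on the circle of fifths moves up a perfect 5th
From F#/Gb: F#/Gb → Db → Ab → Eb → Bb
= Bb


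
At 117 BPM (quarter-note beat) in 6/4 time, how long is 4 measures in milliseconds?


Working:
Quarter-note beat duration = 60000 / 117 ms
Beats per measure (6/4) = 6
One measure = 6 × 60000 / 117 = 360000 / 117 ms
4 measures = 4 × 360000 / 117 = 1440000 / 117
= 12307.7 ms


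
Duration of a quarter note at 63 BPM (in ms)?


Reasoning:
One quarter-note beat = 60000 / BPM = 60000 / 63 ms
Duration = 60000 / 63
= 952.4 ms


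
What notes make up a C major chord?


Solution.
Major triad = root + major 3rd (4 semitones) + perfect 5th (7 semitones)
A triad on C stacks thirds, so the chord tones use letter names C-E-G
Root: C
Major 3rd above C: E
Perfect 5th above C: G
Chord = C E G


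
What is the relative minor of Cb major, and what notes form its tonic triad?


Solution.
The relative minor shares the major's key signature and starts on its 6th degree
6th degree = a major 6th above the tonic; a major 6th above Cb is Ab
→ relative minor of Cb major is Ab minor
Tonic triad of Ab minor = root + minor 3rd + perfect 5th = Ab Cb Eb
= Ab minor; triad = Ab Cb Eb


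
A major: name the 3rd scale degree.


Major scale pattern: W-W-H-W-W-W-H (2-2-1-2-2-2-1 semitones)
Starting from A:
  A + 2 semitones → B
  B + 2 semitones → C#
  C# + 1 semitone → D
  D + 2 semitones → E
  E + 2 semitones → F#
  F# + 2 semitones → G#
  G# + 1 semitone → A
Scale: A B C# D E F# G#
Degree 3 = C#


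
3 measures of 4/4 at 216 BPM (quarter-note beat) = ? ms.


Quarter-note beat duration = 60000 / 216 ms
Beats per measure (4/4) = 4
One measure = 4 × 60000 / 216 = 240000 / 216 ms
3 measures = 3 × 240000 / 216 = 720000 / 216
= 3333.3 ms


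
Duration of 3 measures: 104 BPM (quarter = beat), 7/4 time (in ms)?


Let's work it out.
Quarter-note beat duration = 60000 / 104 ms
Beats per measure (7/4) = 7
One measure = 7 × 60000 / 104 = 420000 / 104 ms
3 measures = 3 × 420000 / 104 = 1260000 / 104
= 12115.4 ms


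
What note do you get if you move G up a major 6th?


Solution.
major 6th: 6 letter names, 9 semitones
Letter: G + 5 → E
Pitch: G + 9 semitones, spelled as an E → E
= E


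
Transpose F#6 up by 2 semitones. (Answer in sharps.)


Working:
F#6: chromatic position 6 in octave 6 → absolute = 6×12 + 6 = 78
Transpose up 2: 78 + 2 = 80
80 = 6×12 + 8 → G# in octave 6
Result = G#6


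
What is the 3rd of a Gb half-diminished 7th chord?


Reasoning:
Half-diminished 7th chord = root + minor 3rd + diminished 5th + minor 7th
Seventh chords stack in thirds, so the letter names are G-B-D-F
Root: Gb
Minor 3rd above Gb: Bbb
Diminished 5th above Gb: Dbb
Minor 7th above Gb: Fb
The 3rd = Bbb


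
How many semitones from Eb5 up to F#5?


Step by step:
Absolute semitone position = octave×12 + chromatic position
Eb5: 5×12 + 3 = 63
F#5: 5×12 + 6 = 66
Difference = 66 - 63 = 3
= 3 semitones


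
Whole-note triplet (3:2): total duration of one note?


Triplet: 3 notes occupy the space of 2 whole notes
Space = 2 × 4 = 8 beats
Each triplet note = 8 / 3 = 8/3 beats
= 8/3 beats


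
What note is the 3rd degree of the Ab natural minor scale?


Let's work it out.
Natural minor scale pattern: W-H-W-W-H-W-W (2-1-2-2-1-2-2 semitones)
Starting from Ab:
  Ab + 2 semitones → Bb
  Bb + 1 semitone → Cb
  Cb + 2 semitones → Db
  Db + 2 semitones → Eb
  Eb + 1 semitone → Fb
  Fb + 2 semitones → Gb
  Gb + 2 semitones → Ab
Scale: Ab Bb Cb Db Eb Fb Gb
Degree 3 = Cb


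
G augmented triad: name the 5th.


Solution.
Augmented triad = root + major 3rd (4 semitones) + augmented 5th (8 semitones)
A triad on G stacks thirds, so the chord tones use letter names G-B-D
Root: G
Major 3rd above G: B
Augmented 5th above G: D#
The 5th = D#


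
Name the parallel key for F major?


Let's work it out.
Parallel keys share the same tonic but differ in mode
F major → parallel is F minor
= F minor


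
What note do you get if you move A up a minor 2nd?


Let's work it out.
minor 2nd: 2 letter names, 1 semitones
Letter: A + 1 → B
Pitch: A + 1 semitones, spelled as a B → Bb
= Bb


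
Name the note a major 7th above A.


Reasoning:
A 7th spans 7 letter names, so from A we land on G
A major 7th = 11 semitones above A
Spell G at that pitch: G#
= G#


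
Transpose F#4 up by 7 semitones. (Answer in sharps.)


Step by step:
F#4: chromatic position 6 in octave 4 → absolute = 4×12 + 6 = 54
Transpose up 7: 54 + 7 = 61
61 = 5×12 + 1 → C# in octave 5
Result = C#5


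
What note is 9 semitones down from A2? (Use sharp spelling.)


Reasoning:
A2: chromatic position 9 in octave 2 → absolute = 2×12 + 9 = 33
Transpose down 9: 33 - 9 = 24
24 = 2×12 + 0 → C in octave 2
Result = C2


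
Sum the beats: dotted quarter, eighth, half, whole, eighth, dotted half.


Let's work it out.
Beat values:
  dotted quarter = 1.5 beats
  eighth = 0.5 beats
  half = 2 beats
  whole = 4 beats
  eighth = 0.5 beats
  dotted half = 3 beats
Sum = 1.5 + 0.5 + 2 + 4 + 0.5 + 3
= 11.5 beats


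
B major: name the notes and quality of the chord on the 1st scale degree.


Let's work it out.
B major scale: B C# D# E F# G# A#
Diatonic triad on degree 1 stacks scale notes 1, 3, 5: B D# F#
B→D# = 4 semitones; B→F# = 7 semitones → major triad
= B D# F# (major)


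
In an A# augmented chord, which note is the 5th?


Let's work it out.
Augmented triad = root + major 3rd (4 semitones) + augmented 5th (8 semitones)
A triad on A# stacks thirds, so the chord tones use letter names A-C-E
Root: A#
Major 3rd above A#: C##
Augmented 5th above A#: E##
The 5th = E##


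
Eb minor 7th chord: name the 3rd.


Minor 7th chord = root + minor 3rd + perfect 5th + minor 7th
Seventh chords stack in thirds, so the letter names are E-G-B-D
Root: Eb
Minor 3rd above Eb: Gb
Perfect 5th above Eb: Bb
Minor 7th above Eb: Db
The 3rd = Gb


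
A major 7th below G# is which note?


A 7th spans 7 letter names, so from G we land on A
A major 7th = 11 semitones below G#
Spell A at that pitch: A
= A


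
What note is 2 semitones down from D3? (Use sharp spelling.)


Reasoning:
D3: chromatic position 2 in octave 3 → absolute = 3×12 + 2 = 38
Transpose down 2: 38 - 2 = 36
36 = 3×12 + 0 → C in octave 3
Result = C3


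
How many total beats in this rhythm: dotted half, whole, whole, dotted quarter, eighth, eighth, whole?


Step by step:
Beat values:
  dotted half = 3 beats
  whole = 4 beats
  whole = 4 beats
  dotted quarter = 1.5 beats
  eighth = 0.5 beats
  eighth = 0.5 beats
  whole = 4 beats
Sum = 3 + 4 + 4 + 1.5 + 0.5 + 0.5 + 4
= 17.5 beats


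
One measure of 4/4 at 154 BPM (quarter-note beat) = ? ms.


Reasoning:
Quarter-note beat duration = 60000 / 154 ms
Beats per measure (4/4) = 4
One measure = 4 × 60000 / 154 = 240000 / 154 ms
= 1558.4 ms


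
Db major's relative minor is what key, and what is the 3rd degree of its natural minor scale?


Step by step:
The relative minor shares the major's key signature and starts on its 6th degree
6th degree = a major 6th above the tonic; a major 6th above Db is Bb
→ relative minor of Db major is Bb minor
Bb natural minor scale: Bb C Db Eb F Gb Ab
= Bb minor; 3rd degree = Db


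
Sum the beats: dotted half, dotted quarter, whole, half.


Step by step:
Beat values:
  dotted half = 3 beats
  dotted quarter = 1.5 beats
  whole = 4 beats
  half = 2 beats
Sum = 3 + 1.5 + 4 + 2
= 10.5 beats


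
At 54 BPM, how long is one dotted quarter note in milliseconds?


Step by step:
One quarter-note beat = 60000 / BPM = 60000 / 54 ms
Dotted quarter note = 3/2 × quarter note
Duration = 3/2 × 60000 / 54 = 90000 / 54
= 1666.7 ms


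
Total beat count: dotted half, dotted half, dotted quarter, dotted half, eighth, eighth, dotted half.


Reasoning:
Beat values:
  dotted half = 3 beats
  dotted half = 3 beats
  dotted quarter = 1.5 beats
  dotted half = 3 beats
  eighth = 0.5 beats
  eighth = 0.5 beats
  dotted half = 3 beats
Sum = 3 + 3 + 1.5 + 3 + 0.5 + 0.5 + 3
= 14.5 beats


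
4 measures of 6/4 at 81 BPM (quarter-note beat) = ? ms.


Quarter-note beat duration = 60000 / 81 ms
Beats per measure (6/4) = 6
One measure = 6 × 60000 / 81 = 360000 / 81 ms
4 measures = 4 × 360000 / 81 = 1440000 / 81
= 17777.8 ms


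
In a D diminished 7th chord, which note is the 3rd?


Solution.
Diminished 7th chord = root + minor 3rd + diminished 5th + diminished 7th
Seventh chords stack in thirds, so the letter names are D-F-A-C
Root: D
Minor 3rd above D: F
Diminished 5th above D: Ab
Diminished 7th above D: Cb
The 3rd = F


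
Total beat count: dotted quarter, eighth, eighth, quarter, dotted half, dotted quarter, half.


Beat values:
  dotted quarter = 1.5 beats
  eighth = 0.5 beats
  eighth = 0.5 beats
  quarter = 1 beat
  dotted half = 3 beats
  dotted quarter = 1.5 beats
  half = 2 beats
Sum = 1.5 + 0.5 + 0.5 + 1 + 3 + 1.5 + 2
= 10 beats


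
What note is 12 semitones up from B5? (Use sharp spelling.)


Reasoning:
B5: chromatic position 11 in octave 5 → absolute = 5×12 + 11 = 71
Transpose up 12: 71 + 12 = 83
83 = 6×12 + 11 → B in octave 6
Result = B6


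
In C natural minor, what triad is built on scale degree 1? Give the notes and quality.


Step by step:
C natural minor scale: C D Eb F G Ab Bb
Diatonic triad on degree 1 stacks scale notes 1, 3, 5: C Eb G
C→Eb = 3 semitones; C→G = 7 semitones → minor triad
= C Eb G (minor)


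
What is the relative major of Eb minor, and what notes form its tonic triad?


The relative major shares the key signature and is a minor 3rd above the minor tonic
A minor 3rd above Eb is Gb
→ relative major of Eb minor is Gb major
Tonic triad of Gb major = root + major 3rd + perfect 5th = Gb Bb Db
= Gb major; triad = Gb Bb Db


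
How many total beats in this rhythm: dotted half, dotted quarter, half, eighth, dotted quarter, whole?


Reasoning:
Beat values:
  dotted half = 3 beats
  dotted quarter = 1.5 beats
  half = 2 beats
  eighth = 0.5 beats
  dotted quarter = 1.5 beats
  whole = 4 beats
Sum = 3 + 1.5 + 2 + 0.5 + 1.5 + 4
= 12.5 beats


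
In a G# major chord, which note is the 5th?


Major triad = root + major 3rd (4 semitones) + perfect 5th (7 semitones)
A triad on G# stacks thirds, so the chord tones use letter names G-B-D
Root: G#
Major 3rd above G#: B#
Perfect 5th above G#: D#
The 5th = D#


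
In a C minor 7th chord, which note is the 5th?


Step by step:
Minor 7th chord = root + minor 3rd + perfect 5th + minor 7th
Seventh chords stack in thirds, so the letter names are C-E-G-B
Root: C
Minor 3rd above C: Eb
Perfect 5th above C: G
Minor 7th above C: Bb
The 5th = G


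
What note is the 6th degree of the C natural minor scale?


Reasoning:
Natural minor scale pattern: W-H-W-W-H-W-W (2-1-2-2-1-2-2 semitones)
Starting from C:
  C + 2 semitones → D
  D + 1 semitone → Eb
  Eb + 2 semitones → F
  F + 2 semitones → G
  G + 1 semitone → Ab
  Ab + 2 semitones → Bb
  Bb + 2 semitones → C
Scale: C D Eb F G Ab Bb
Degree 6 = Ab


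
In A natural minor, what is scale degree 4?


Natural minor scale pattern: W-H-W-W-H-W-W (2-1-2-2-1-2-2 semitones)
Starting from A:
  A + 2 semitones → B
  B + 1 semitone → C
  C + 2 semitones → D
  D + 2 semitones → E
  E + 1 semitone → F
  F + 2 semitones → G
  G + 2 semitones → A
Scale: A B C D E F G
Degree 4 = D


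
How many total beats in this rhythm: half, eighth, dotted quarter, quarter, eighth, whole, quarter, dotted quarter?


Beat values:
  half = 2 beats
  eighth = 0.5 beats
  dotted quarter = 1.5 beats
  quarter = 1 beat
  eighth = 0.5 beats
  whole = 4 beats
  quarter = 1 beat
  dotted quarter = 1.5 beats
Sum = 2 + 0.5 + 1.5 + 1 + 0.5 + 4 + 1 + 1.5
= 12 beats


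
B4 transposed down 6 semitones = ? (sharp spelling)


Working:
B4: chromatic position 11 in octave 4 → absolute = 4×12 + 11 = 59
Transpose down 6: 59 - 6 = 53
53 = 4×12 + 5 → F in octave 4
Result = F4


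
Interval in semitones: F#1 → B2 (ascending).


Absolute semitone position = octave×12 + chromatic position
F#1: 1×12 + 6 = 18
B2: 2×12 + 11 = 35
Difference = 35 - 18 = 17
= 17 semitones


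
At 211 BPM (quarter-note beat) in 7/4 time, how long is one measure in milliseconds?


Solution.
Quarter-note beat duration = 60000 / 211 ms
Beats per measure (7/4) = 7
One measure = 7 × 60000 / 211 = 420000 / 211 ms
= 1990.5 ms


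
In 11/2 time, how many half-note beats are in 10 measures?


Solution.
Time signature 11/2: the bottom number 2 means the half note gets one count
The top number 11 means 11 half-note beats per measure
Total = 11 × 10 measures
= 110 half-note beats


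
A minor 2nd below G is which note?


A 2nd spans 2 letter names, so from G we land on F
A minor 2nd = 1 semitone below G
Spell F at that pitch: F#
= F#


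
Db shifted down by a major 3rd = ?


Reasoning:
major 3rd: 3 letter names, 4 semitones
Letter: D - 2 → B
Pitch: Db - 4 semitones, spelled as a B → Bbb
= Bbb


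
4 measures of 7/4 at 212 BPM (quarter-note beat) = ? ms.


Step by step:
Quarter-note beat duration = 60000 / 212 ms
Beats per measure (7/4) = 7
One measure = 7 × 60000 / 212 = 420000 / 212 ms
4 measures = 4 × 420000 / 212 = 1680000 / 212
= 7924.5 ms


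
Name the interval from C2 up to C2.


Letter names: C → C spans 1 letter name → a unison
Semitones: C2 → C2 = 0 half-steps
A unison of 0 semitones is a perfect unison
= perfect unison


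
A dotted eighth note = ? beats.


Solution.
Base eighth note = 1/2 beats
Dot 1 adds half the previous value: +1/4
One dotted eighth = 1/2 + 1/4 = 3/4
= 3/4 beats


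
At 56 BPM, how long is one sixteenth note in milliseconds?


One quarter-note beat = 60000 / BPM = 60000 / 56 ms
Sixteenth note = 1/4 × quarter note
Duration = 1/4 × 60000 / 56 = 15000 / 56
= 267.9 ms


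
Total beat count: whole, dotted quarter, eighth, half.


Working:
Beat values:
  whole = 4 beats
  dotted quarter = 1.5 beats
  eighth = 0.5 beats
  half = 2 beats
Sum = 4 + 1.5 + 0.5 + 2
= 8 beats


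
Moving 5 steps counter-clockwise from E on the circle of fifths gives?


Reasoning:
Each counter-clockwise step moves down a perfect 5th (= up a perfect 4th)
From E: E → A → D → G → C → F
= F


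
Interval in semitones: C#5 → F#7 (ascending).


Solution.
Absolute semitone position = octave×12 + chromatic position
C#5: 5×12 + 1 = 61
F#7: 7×12 + 6 = 90
Difference = 90 - 61 = 29
= 29 semitones


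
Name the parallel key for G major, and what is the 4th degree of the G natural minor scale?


Let's work it out.
Parallel keys share the same tonic but differ in mode
G major → parallel is G minor
G natural minor scale: G A Bb C D Eb F
= G minor; 4th degree = C


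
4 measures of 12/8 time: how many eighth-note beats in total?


Working:
Time signature 12/8: the bottom number 8 means the eighth note gets one count
The top number 12 means 12 eighth-note beats per measure
Total = 12 × 4 measures
= 48 eighth-note beats


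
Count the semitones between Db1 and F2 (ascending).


Absolute semitone position = octave×12 + chromatic position
Db1: 1×12 + 1 = 13
F2: 2×12 + 5 = 29
Difference = 29 - 13 = 16
= 16 semitones


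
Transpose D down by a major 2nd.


Reasoning:
major 2nd: 2 letter names, 2 semitones
Letter: D - 1 → C
Pitch: D - 2 semitones, spelled as a C → C
= C


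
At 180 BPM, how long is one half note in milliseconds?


Solution.
One quarter-note beat = 60000 / BPM = 60000 / 180 ms
Half note = 2 × quarter note
Duration = 2 × 60000 / 180 = 120000 / 180
= 666.7 ms


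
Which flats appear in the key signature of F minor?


Solution.
Flat minor keys: A(0), D(1), G(2), C(3), F(4), Bb(5), Eb(6), Ab(7)
F minor has 4 flats
Order of flats: Bb Eb Ab Db Gb Cb Fb → first 4: Bb, Eb, Ab, Db
= Bb, Eb, Ab, Db


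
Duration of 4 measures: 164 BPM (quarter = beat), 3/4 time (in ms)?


Step by step:
Quarter-note beat duration = 60000 / 164 ms
Beats per measure (3/4) = 3
One measure = 3 × 60000 / 164 = 180000 / 164 ms
4 measures = 4 × 180000 / 164 = 720000 / 164
= 4390.2 ms


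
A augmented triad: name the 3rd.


Step by step:
Augmented triad = root + major 3rd (4 semitones) + augmented 5th (8 semitones)
A triad on A stacks thirds, so the chord tones use letter names A-C-E
Root: A
Major 3rd above A: C#
Augmented 5th above A: E#
The 3rd = C#


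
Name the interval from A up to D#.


Solution.
Letter names: A → D spans 4 letter names → a 4th
Semitones: A → D# = 6 half-steps
A 4th of 6 semitones is an augmented 4th
= augmented 4th


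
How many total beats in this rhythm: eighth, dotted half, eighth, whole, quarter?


Beat values:
  eighth = 0.5 beats
  dotted half = 3 beats
  eighth = 0.5 beats
  whole = 4 beats
  quarter = 1 beat
Sum = 0.5 + 3 + 0.5 + 4 + 1
= 9 beats


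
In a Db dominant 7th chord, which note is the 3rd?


Solution.
Dominant 7th chord = root + major 3rd + perfect 5th + minor 7th
Seventh chords stack in thirds, so the letter names are D-F-A-C
Root: Db
Major 3rd above Db: F
Perfect 5th above Db: Ab
Minor 7th above Db: Cb
The 3rd = F


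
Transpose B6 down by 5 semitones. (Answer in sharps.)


B6: chromatic position 11 in octave 6 → absolute = 6×12 + 11 = 83
Transpose down 5: 83 - 5 = 78
78 = 6×12 + 6 → F# in octave 6
Result = F#6


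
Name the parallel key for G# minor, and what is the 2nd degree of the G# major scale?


Working:
Parallel keys share the same tonic but differ in mode
G# minor → parallel is G# major
G# major scale: G# A# B# C# D# E# F##
= G# major; 2nd degree = A#


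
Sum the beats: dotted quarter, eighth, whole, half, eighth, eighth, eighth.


Working:
Beat values:
  dotted quarter = 1.5 beats
  eighth = 0.5 beats
  whole = 4 beats
  half = 2 beats
  eighth = 0.5 beats
  eighth = 0.5 beats
  eighth = 0.5 beats
Sum = 1.5 + 0.5 + 4 + 2 + 0.5 + 0.5 + 0.5
= 9.5 beats


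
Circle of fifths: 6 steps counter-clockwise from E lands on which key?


Working:
Each counter-clockwise step moves down a perfect 5th (= up a perfect 4th)
From E: E → A → D → G → C → F → Bb
= Bb


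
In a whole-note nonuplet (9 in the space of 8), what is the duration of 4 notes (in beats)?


Nonuplet: 9 notes occupy the space of 8 whole notes
Space = 8 × 4 = 32 beats
Each nonuplet note = 32 / 9 = 32/9 beats
4 notes = 4 × 32/9 = 128/9
= 128/9 beats


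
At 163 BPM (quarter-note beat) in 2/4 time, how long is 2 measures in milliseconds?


Solution.
Quarter-note beat duration = 60000 / 163 ms
Beats per measure (2/4) = 2
One measure = 2 × 60000 / 163 = 120000 / 163 ms
2 measures = 2 × 120000 / 163 = 240000 / 163
= 1472.4 ms


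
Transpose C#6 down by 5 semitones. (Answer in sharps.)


Solution.
C#6: chromatic position 1 in octave 6 → absolute = 6×12 + 1 = 73
Transpose down 5: 73 - 5 = 68
68 = 5×12 + 8 → G# in octave 5
Result = G#5


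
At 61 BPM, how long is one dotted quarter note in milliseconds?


Let's work it out.
One quarter-note beat = 60000 / BPM = 60000 / 61 ms
Dotted quarter note = 3/2 × quarter note
Duration = 3/2 × 60000 / 61 = 90000 / 61
= 1475.4 ms


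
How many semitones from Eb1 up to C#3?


Absolute semitone position = octave×12 + chromatic position
Eb1: 1×12 + 3 = 15
C#3: 3×12 + 1 = 37
Difference = 37 - 15 = 22
= 22 semitones


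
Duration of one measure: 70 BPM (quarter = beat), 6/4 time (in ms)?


Quarter-note beat duration = 60000 / 70 ms
Beats per measure (6/4) = 6
One measure = 6 × 60000 / 70 = 360000 / 70 ms
= 5142.9 ms


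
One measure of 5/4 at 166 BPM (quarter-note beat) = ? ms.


Step by step:
Quarter-note beat duration = 60000 / 166 ms
Beats per measure (5/4) = 5
One measure = 5 × 60000 / 166 = 300000 / 166 ms
= 1807.2 ms


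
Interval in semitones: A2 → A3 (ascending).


Let's work it out.
Absolute semitone position = octave×12 + chromatic position
A2: 2×12 + 9 = 33
A3: 3×12 + 9 = 45
Difference = 45 - 33 = 12
= 12 semitones


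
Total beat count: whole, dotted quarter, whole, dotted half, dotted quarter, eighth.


Step by step:
Beat values:
  whole = 4 beats
  dotted quarter = 1.5 beats
  whole = 4 beats
  dotted half = 3 beats
  dotted quarter = 1.5 beats
  eighth = 0.5 beats
Sum = 4 + 1.5 + 4 + 3 + 1.5 + 0.5
= 14.5 beats


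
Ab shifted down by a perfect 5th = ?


Working:
perfect 5th: 5 letter names, 7 semitones
Letter: A - 4 → D
Pitch: Ab - 7 semitones, spelled as a D → Db
= Db


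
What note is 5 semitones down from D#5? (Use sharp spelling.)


Step by step:
D#5: chromatic position 3 in octave 5 → absolute = 5×12 + 3 = 63
Transpose down 5: 63 - 5 = 58
58 = 4×12 + 10 → A# in octave 4
Result = A#4


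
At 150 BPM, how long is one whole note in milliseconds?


One quarter-note beat = 60000 / BPM = 60000 / 150 ms
Whole note = 4 × quarter note
Duration = 4 × 60000 / 150 = 240000 / 150
= 1600.0 ms


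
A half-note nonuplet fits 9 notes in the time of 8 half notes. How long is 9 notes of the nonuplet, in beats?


Working:
Nonuplet: 9 notes occupy the space of 8 half notes
Space = 8 × 2 = 16 beats
Each nonuplet note = 16 / 9 = 16/9 beats
9 notes = 9 × 16/9 = 16
= 16 beats


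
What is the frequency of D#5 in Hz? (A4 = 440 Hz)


f = 440 × 2^(n/12) where n = semitones from A4
D#5: 6 semitones from A4
f = 440 × 2^(6/12)
f = 622.25 Hz


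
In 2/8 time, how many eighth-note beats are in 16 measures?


Solution.
Time signature 2/8: the bottom number 8 means the eighth note gets one count
The top number 2 means 2 eighth-note beats per measure
Total = 2 × 16 measures
= 32 eighth-note beats


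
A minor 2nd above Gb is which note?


Working:
A 2nd spans 2 letter names, so from G we land on A
A minor 2nd = 1 semitone above Gb
Spell A at that pitch: Abb
= Abb


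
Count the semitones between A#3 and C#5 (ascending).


Working:
Absolute semitone position = octave×12 + chromatic position
A#3: 3×12 + 10 = 46
C#5: 5×12 + 1 = 61
Difference = 61 - 46 = 15
= 15 semitones


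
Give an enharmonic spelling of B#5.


Step by step:
Enharmonic notes sound the same pitch but are spelled with different letter names
B# and C name the same pitch class
Octave numbers change at C, so B#5 = C6
= C6


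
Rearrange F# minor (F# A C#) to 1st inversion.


Step by step:
Root position: F# A C#
1st inversion: move root up an octave
Bass note: A
Notes (bottom to top) = A C# F#


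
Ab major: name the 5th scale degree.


Let's work it out.
Major scale pattern: W-W-H-W-W-W-H (2-2-1-2-2-2-1 semitones)
Starting from Ab:
  Ab + 2 semitones → Bb
  Bb + 2 semitones → C
  C + 1 semitone → Db
  Db + 2 semitones → Eb
  Eb + 2 semitones → F
  F + 2 semitones → G
  G + 1 semitone → Ab
Scale: Ab Bb C Db Eb F G
Degree 5 = Eb


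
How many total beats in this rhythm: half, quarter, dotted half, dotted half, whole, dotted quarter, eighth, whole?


Working:
Beat values:
  half = 2 beats
  quarter = 1 beat
  dotted half = 3 beats
  dotted half = 3 beats
  whole = 4 beats
  dotted quarter = 1.5 beats
  eighth = 0.5 beats
  whole = 4 beats
Sum = 2 + 1 + 3 + 3 + 4 + 1.5 + 0.5 + 4
= 19 beats


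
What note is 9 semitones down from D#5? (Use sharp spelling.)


Solution.
D#5: chromatic position 3 in octave 5 → absolute = 5×12 + 3 = 63
Transpose down 9: 63 - 9 = 54
54 = 4×12 + 6 → F# in octave 4
Result = F#4


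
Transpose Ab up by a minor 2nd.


Working:
minor 2nd: 2 letter names, 1 semitones
Letter: A + 1 → B
Pitch: Ab + 1 semitones, spelled as a B → Bbb
= Bbb


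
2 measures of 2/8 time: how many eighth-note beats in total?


Time signature 2/8: the bottom number 8 means the eighth note gets one count
The top number 2 means 2 eighth-note beats per measure
Total = 2 × 2 measures
= 4 eighth-note beats


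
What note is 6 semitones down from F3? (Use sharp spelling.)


Solution.
F3: chromatic position 5 in octave 3 → absolute = 3×12 + 5 = 41
Transpose down 6: 41 - 6 = 35
35 = 2×12 + 11 → B in octave 2
Result = B2


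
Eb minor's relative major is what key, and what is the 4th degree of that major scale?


Let's work it out.
The relative major shares the key signature and is a minor 3rd above the minor tonic
A minor 3rd above Eb is Gb
→ relative major of Eb minor is Gb major
Gb major scale: Gb Ab Bb Cb Db Eb F
= Gb major; 4th degree = Cb


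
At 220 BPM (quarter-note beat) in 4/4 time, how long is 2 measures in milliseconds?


Reasoning:
Quarter-note beat duration = 60000 / 220 ms
Beats per measure (4/4) = 4
One measure = 4 × 60000 / 220 = 240000 / 220 ms
2 measures = 2 × 240000 / 220 = 480000 / 220
= 2181.8 ms


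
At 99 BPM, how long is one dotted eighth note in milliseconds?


Solution.
One quarter-note beat = 60000 / BPM = 60000 / 99 ms
Dotted eighth note = 3/4 × quarter note
Duration = 3/4 × 60000 / 99 = 45000 / 99
= 454.5 ms


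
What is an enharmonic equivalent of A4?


Solution.
Enharmonic notes sound the same pitch but are spelled with different letter names
A and Bbb name the same pitch class
= Bbb4


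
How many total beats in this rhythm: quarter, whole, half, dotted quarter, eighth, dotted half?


Working:
Beat values:
  quarter = 1 beat
  whole = 4 beats
  half = 2 beats
  dotted quarter = 1.5 beats
  eighth = 0.5 beats
  dotted half = 3 beats
Sum = 1 + 4 + 2 + 1.5 + 0.5 + 3
= 12 beats


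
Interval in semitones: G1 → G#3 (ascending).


Absolute semitone position = octave×12 + chromatic position
G1: 1×12 + 7 = 19
G#3: 3×12 + 8 = 44
Difference = 44 - 19 = 25
= 25 semitones


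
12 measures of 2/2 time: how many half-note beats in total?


Working:
Time signature 2/2: the bottom number 2 means the half note gets one count
The top number 2 means 2 half-note beats per measure
Total = 2 × 12 measures
= 24 half-note beats


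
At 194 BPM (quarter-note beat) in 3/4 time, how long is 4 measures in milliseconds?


Quarter-note beat duration = 60000 / 194 ms
Beats per measure (3/4) = 3
One measure = 3 × 60000 / 194 = 180000 / 194 ms
4 measures = 4 × 180000 / 194 = 720000 / 194
= 3711.3 ms


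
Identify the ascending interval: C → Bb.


Letter names: C → B spans 7 letter names → a 7th
Semitones: C → Bb = 10 half-steps
A 7th of 10 semitones is a minor 7th
= minor 7th


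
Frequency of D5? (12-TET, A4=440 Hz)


Reasoning:
f = 440 × 2^(n/12) where n = semitones from A4
D5: 5 semitones from A4
f = 440 × 2^(5/12)
f = 587.33 Hz
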